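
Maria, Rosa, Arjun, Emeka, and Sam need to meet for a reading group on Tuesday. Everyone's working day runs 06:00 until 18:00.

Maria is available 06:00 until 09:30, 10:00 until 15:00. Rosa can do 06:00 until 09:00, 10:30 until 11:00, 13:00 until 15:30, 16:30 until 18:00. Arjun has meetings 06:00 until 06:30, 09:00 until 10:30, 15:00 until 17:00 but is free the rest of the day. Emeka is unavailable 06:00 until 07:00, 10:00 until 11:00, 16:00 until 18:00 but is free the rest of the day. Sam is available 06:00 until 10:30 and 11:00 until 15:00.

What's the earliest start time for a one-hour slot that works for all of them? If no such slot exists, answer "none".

07:00

Maria free: 06:00-09:30, 10:00-15:00.
Rosa free: 06:00-09:00, 10:30-11:00, 13:00-15:30, 16:30-18:00.
Arjun free: 06:30-09:00, 10:30-15:00, 17:00-18:00 (invert busy blocks within the working day).
Emeka free: 07:00-10:00, 11:00-16:00 (invert busy blocks within the working day).
Sam free: 06:00-10:30, 11:00-15:00.
Maria ∩ Rosa: 06:00-09:00, 10:30-11:00, 13:00-15:00.
Maria ∩ Rosa ∩ Arjun: 06:30-09:00, 10:30-11:00, 13:00-15:00.
Maria ∩ Rosa ∩ Arjun ∩ Emeka: 07:00-09:00, 13:00-15:00.
Maria ∩ Rosa ∩ Arjun ∩ Emeka ∩ Sam: 07:00-09:00, 13:00-15:00.
The first common window of at least 60 minutes is 07:00-09:00, so the earliest start is 07:00.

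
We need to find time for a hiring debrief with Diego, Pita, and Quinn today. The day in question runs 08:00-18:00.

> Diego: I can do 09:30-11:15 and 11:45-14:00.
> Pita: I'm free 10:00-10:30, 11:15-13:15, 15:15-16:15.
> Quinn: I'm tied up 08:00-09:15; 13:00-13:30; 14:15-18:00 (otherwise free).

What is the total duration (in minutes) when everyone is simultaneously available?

Diego free: 09:30-11:15, 11:45-14:00.
Pita free: 10:00-10:30, 11:15-13:15, 15:15-16:15.
Quinn free: 09:15-13:00, 13:30-14:15 (invert busy blocks within the working day).
Diego ∩ Pita: 10:00-10:30, 11:45-13:15.
Diego ∩ Pita ∩ Quinn: 10:00-10:30, 11:45-13:00.
Summing the common windows: 30 + 75 = 105 minutes.

105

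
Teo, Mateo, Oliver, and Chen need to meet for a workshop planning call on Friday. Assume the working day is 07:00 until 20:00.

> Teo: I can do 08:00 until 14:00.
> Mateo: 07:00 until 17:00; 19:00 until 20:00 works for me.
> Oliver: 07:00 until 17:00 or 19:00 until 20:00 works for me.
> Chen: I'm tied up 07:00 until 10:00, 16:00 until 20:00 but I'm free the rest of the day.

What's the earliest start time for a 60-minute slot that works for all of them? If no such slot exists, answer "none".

Teo free: 08:00-14:00.
Mateo free: 07:00-17:00, 19:00-20:00.
Oliver free: 07:00-17:00, 19:00-20:00.
Chen free: 10:00-16:00 (invert busy blocks within the working day).
Teo ∩ Mateo: 08:00-14:00.
Teo ∩ Mateo ∩ Oliver: 08:00-14:00.
Teo ∩ Mateo ∩ Oliver ∩ Chen: 10:00-14:00.
The first common window of at least 60 minutes is 10:00-14:00, so the earliest start is 10:00.

10:00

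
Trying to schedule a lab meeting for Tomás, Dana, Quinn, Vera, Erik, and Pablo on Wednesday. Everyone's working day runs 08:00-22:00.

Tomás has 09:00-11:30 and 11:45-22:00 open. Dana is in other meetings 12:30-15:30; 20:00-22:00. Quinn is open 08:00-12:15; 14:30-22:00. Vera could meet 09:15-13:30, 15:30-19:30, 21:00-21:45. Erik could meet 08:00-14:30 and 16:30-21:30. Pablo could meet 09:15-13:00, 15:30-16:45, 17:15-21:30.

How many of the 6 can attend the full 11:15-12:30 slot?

4

Tomás free: 09:00-11:30, 11:45-22:00.
Dana free: 08:00-12:30, 15:30-20:00 (invert busy blocks within the working day).
Quinn free: 08:00-12:15, 14:30-22:00.
Vera free: 09:15-13:30, 15:30-19:30, 21:00-21:45.
Erik free: 08:00-14:30, 16:30-21:30.
Pablo free: 09:15-13:00, 15:30-16:45, 17:15-21:30.
Dana, Vera, Erik, and Pablo can make the full 11:15-12:30 slot — that's 4.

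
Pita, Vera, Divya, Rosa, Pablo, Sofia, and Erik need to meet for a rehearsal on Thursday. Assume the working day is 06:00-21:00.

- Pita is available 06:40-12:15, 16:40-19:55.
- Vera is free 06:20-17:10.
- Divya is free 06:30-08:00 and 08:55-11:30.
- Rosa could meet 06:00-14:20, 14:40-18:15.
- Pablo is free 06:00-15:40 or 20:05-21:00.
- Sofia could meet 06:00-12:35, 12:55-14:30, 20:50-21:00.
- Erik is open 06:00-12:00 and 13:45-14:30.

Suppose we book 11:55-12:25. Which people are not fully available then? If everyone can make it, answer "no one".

Pita: not fully free for 11:55-12:25. Vera: free for 11:55-12:25. Divya: not fully free for 11:55-12:25. Rosa: free for 11:55-12:25. Pablo: free for 11:55-12:25. Sofia: free for 11:55-12:25. Erik: not fully free for 11:55-12:25.

Divya, Erik, Pita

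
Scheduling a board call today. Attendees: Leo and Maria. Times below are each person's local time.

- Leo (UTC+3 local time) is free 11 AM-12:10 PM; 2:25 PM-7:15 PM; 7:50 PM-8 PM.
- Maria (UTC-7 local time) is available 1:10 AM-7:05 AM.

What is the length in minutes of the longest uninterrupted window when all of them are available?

Leo in UTC: 08:00-09:10, 11:25-16:15, 16:50-17:00 (subtract 3h to convert from UTC+3).
Maria in UTC: 08:10-14:05 (add 7h to convert from UTC-7).
Leo ∩ Maria: 08:10-09:10, 11:25-14:05.
The longest is 11:25-14:05 at 160 minutes.

160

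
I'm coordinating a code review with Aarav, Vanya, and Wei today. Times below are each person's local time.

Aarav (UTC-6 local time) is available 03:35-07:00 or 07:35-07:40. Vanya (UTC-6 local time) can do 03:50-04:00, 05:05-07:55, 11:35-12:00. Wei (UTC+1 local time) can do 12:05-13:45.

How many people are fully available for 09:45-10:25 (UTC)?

Aarav in UTC: 09:35-13:00, 13:35-13:40 (add 6h to convert from UTC-6).
Vanya in UTC: 09:50-10:00, 11:05-13:55, 17:35-18:00 (add 6h to convert from UTC-6).
Wei in UTC: 11:05-12:45 (subtract 1h to convert from UTC+1).
Aarav can make the full 09:45-10:25 slot — that's 1.

1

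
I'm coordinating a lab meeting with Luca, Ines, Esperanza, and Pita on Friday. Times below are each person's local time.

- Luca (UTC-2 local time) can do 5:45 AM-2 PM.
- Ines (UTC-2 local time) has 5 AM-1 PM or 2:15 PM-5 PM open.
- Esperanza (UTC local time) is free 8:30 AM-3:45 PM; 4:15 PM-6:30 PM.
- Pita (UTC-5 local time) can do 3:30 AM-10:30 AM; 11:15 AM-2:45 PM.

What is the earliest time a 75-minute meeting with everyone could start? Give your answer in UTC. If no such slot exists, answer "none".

08:30

Luca in UTC: 07:45-16:00 (add 2h to convert from UTC-2).
Ines in UTC: 07:00-15:00, 16:15-19:00 (add 2h to convert from UTC-2).
Esperanza in UTC: 08:30-15:45, 16:15-18:30.
Pita in UTC: 08:30-15:30, 16:15-19:45 (add 5h to convert from UTC-5).
Luca ∩ Ines: 07:45-15:00.
Luca ∩ Ines ∩ Esperanza: 08:30-15:00.
Luca ∩ Ines ∩ Esperanza ∩ Pita: 08:30-15:00.
The first common window of at least 75 minutes is 08:30-15:00, so the earliest start is 08:30.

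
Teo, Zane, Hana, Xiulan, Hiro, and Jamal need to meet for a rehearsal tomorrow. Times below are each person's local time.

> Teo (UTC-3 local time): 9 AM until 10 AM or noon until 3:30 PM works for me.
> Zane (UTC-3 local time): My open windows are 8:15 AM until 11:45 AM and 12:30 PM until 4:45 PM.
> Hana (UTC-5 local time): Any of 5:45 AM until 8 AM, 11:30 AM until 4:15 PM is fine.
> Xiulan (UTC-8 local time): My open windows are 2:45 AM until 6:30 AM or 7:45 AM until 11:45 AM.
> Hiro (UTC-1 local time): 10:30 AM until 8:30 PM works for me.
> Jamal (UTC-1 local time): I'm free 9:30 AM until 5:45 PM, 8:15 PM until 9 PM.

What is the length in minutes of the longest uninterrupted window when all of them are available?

120

Teo in UTC: 12:00-13:00, 15:00-18:30 (add 3h to convert from UTC-3).
Zane in UTC: 11:15-14:45, 15:30-19:45 (add 3h to convert from UTC-3).
Hana in UTC: 10:45-13:00, 16:30-21:15 (add 5h to convert from UTC-5).
Xiulan in UTC: 10:45-14:30, 15:45-19:45 (add 8h to convert from UTC-8).
Hiro in UTC: 11:30-21:30 (add 1h to convert from UTC-1).
Jamal in UTC: 10:30-18:45, 21:15-22:00 (add 1h to convert from UTC-1).
Teo ∩ Zane: 12:00-13:00, 15:30-18:30.
Teo ∩ Zane ∩ Hana: 12:00-13:00, 16:30-18:30.
Teo ∩ Zane ∩ Hana ∩ Xiulan: 12:00-13:00, 16:30-18:30.
Teo ∩ Zane ∩ Hana ∩ Xiulan ∩ Hiro: 12:00-13:00, 16:30-18:30.
Teo ∩ Zane ∩ Hana ∩ Xiulan ∩ Hiro ∩ Jamal: 12:00-13:00, 16:30-18:30.
The longest is 16:30-18:30 at 120 minutes.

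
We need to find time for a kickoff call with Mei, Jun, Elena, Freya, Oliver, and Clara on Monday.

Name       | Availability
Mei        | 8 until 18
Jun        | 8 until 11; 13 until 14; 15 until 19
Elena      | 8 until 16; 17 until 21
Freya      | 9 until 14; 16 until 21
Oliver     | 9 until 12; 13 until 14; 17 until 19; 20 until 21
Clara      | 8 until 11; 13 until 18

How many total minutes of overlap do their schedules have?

Mei ∩ Jun: 08:00-11:00, 13:00-14:00, 15:00-18:00.
Mei ∩ Jun ∩ Elena: 08:00-11:00, 13:00-14:00, 15:00-16:00, 17:00-18:00.
Mei ∩ Jun ∩ Elena ∩ Freya: 09:00-11:00, 13:00-14:00, 17:00-18:00.
Mei ∩ Jun ∩ Elena ∩ Freya ∩ Oliver: 09:00-11:00, 13:00-14:00, 17:00-18:00.
Mei ∩ Jun ∩ Elena ∩ Freya ∩ Oliver ∩ Clara: 09:00-11:00, 13:00-14:00, 17:00-18:00.
Summing the common windows: 120 + 60 + 60 = 240 minutes.

240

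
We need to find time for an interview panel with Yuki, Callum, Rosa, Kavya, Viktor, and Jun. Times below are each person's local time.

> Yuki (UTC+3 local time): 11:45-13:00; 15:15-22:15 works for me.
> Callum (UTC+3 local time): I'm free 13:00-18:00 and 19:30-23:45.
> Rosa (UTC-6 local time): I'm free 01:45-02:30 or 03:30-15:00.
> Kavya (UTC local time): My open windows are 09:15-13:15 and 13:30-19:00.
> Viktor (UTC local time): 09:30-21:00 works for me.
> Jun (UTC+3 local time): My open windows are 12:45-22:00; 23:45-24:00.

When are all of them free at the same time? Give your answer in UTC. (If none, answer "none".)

Yuki in UTC: 08:45-10:00, 12:15-19:15 (subtract 3h to convert from UTC+3).
Callum in UTC: 10:00-15:00, 16:30-20:45 (subtract 3h to convert from UTC+3).
Rosa in UTC: 07:45-08:30, 09:30-21:00 (add 6h to convert from UTC-6).
Kavya in UTC: 09:15-13:15, 13:30-19:00.
Viktor in UTC: 09:30-21:00.
Jun in UTC: 09:45-19:00, 20:45-21:00 (subtract 3h to convert from UTC+3).
Yuki ∩ Callum: 12:15-15:00, 16:30-19:15.
Yuki ∩ Callum ∩ Rosa: 12:15-15:00, 16:30-19:15.
Yuki ∩ Callum ∩ Rosa ∩ Kavya: 12:15-13:15, 13:30-15:00, 16:30-19:00.
Yuki ∩ Callum ∩ Rosa ∩ Kavya ∩ Viktor: 12:15-13:15, 13:30-15:00, 16:30-19:00.
Yuki ∩ Callum ∩ Rosa ∩ Kavya ∩ Viktor ∩ Jun: 12:15-13:15, 13:30-15:00, 16:30-19:00.
Those are the intersection windows.

12:15-13:15, 13:30-15:00, 16:30-19:00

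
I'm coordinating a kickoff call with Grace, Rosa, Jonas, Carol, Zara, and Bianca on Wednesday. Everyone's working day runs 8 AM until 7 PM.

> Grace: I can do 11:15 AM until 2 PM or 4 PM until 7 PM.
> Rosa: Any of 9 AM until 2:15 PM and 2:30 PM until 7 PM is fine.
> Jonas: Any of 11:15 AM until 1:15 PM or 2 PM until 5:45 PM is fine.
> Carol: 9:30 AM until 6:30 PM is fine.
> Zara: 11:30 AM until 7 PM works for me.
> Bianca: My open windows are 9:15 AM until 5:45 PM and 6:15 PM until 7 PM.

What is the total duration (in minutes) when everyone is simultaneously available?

Grace ∩ Rosa: 11:15-14:00, 16:00-19:00.
Grace ∩ Rosa ∩ Jonas: 11:15-13:15, 16:00-17:45.
Grace ∩ Rosa ∩ Jonas ∩ Carol: 11:15-13:15, 16:00-17:45.
Grace ∩ Rosa ∩ Jonas ∩ Carol ∩ Zara: 11:30-13:15, 16:00-17:45.
Grace ∩ Rosa ∩ Jonas ∩ Carol ∩ Zara ∩ Bianca: 11:30-13:15, 16:00-17:45.
Summing the common windows: 105 + 105 = 210 minutes.

210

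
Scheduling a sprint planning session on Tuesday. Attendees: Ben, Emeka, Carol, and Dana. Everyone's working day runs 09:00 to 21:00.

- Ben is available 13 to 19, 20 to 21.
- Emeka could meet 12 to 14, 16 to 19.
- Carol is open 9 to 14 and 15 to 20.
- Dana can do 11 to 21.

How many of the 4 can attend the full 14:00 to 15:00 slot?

Ben and Dana can make the full 14:00-15:00 slot — that's 2.

2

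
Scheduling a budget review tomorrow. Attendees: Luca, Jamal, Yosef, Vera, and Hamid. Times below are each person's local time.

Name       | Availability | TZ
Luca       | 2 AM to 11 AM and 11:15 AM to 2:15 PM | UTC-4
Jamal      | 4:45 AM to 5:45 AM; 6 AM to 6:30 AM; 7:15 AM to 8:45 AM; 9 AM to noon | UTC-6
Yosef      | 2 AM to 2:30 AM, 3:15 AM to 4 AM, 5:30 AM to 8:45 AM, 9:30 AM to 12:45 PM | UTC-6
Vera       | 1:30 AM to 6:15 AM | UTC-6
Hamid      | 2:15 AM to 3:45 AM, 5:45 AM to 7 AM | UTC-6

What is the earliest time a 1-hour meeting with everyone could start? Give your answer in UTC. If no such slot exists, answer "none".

Luca in UTC: 06:00-15:00, 15:15-18:15 (add 4h to convert from UTC-4).
Jamal in UTC: 10:45-11:45, 12:00-12:30, 13:15-14:45, 15:00-18:00 (add 6h to convert from UTC-6).
Yosef in UTC: 08:00-08:30, 09:15-10:00, 11:30-14:45, 15:30-18:45 (add 6h to convert from UTC-6).
Vera in UTC: 07:30-12:15 (add 6h to convert from UTC-6).
Hamid in UTC: 08:15-09:45, 11:45-13:00 (add 6h to convert from UTC-6).
Luca ∩ Jamal: 10:45-11:45, 12:00-12:30, 13:15-14:45, 15:15-18:00.
Luca ∩ Jamal ∩ Yosef: 11:30-11:45, 12:00-12:30, 13:15-14:45, 15:30-18:00.
Luca ∩ Jamal ∩ Yosef ∩ Vera: 11:30-11:45, 12:00-12:15.
Luca ∩ Jamal ∩ Yosef ∩ Vera ∩ Hamid: 12:00-12:15.
Those are the intersection windows.
No common window is at least 60 minutes long.

none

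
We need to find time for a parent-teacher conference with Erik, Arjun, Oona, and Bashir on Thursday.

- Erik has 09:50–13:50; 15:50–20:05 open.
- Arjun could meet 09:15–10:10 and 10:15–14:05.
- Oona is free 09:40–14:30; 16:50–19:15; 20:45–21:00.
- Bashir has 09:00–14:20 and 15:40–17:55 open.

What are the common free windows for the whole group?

Erik ∩ Arjun: 09:50-10:10, 10:15-13:50.
Erik ∩ Arjun ∩ Oona: 09:50-10:10, 10:15-13:50.
Erik ∩ Arjun ∩ Oona ∩ Bashir: 09:50-10:10, 10:15-13:50.

09:50-10:10, 10:15-13:50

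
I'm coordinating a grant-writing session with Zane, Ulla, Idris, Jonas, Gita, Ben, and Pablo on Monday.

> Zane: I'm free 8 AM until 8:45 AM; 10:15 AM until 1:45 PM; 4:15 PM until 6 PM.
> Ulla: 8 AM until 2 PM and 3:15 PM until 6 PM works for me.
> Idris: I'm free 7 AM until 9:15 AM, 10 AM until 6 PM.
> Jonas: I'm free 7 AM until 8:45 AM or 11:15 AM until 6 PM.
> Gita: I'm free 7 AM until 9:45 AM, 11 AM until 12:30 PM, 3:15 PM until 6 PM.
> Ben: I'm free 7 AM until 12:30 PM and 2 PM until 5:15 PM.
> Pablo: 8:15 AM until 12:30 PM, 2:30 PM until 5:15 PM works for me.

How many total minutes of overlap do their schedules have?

165

Zane ∩ Ulla: 08:00-08:45, 10:15-13:45, 16:15-18:00.
Zane ∩ Ulla ∩ Idris: 08:00-08:45, 10:15-13:45, 16:15-18:00.
Zane ∩ Ulla ∩ Idris ∩ Jonas: 08:00-08:45, 11:15-13:45, 16:15-18:00.
Zane ∩ Ulla ∩ Idris ∩ Jonas ∩ Gita: 08:00-08:45, 11:15-12:30, 16:15-18:00.
Zane ∩ Ulla ∩ Idris ∩ Jonas ∩ Gita ∩ Ben: 08:00-08:45, 11:15-12:30, 16:15-17:15.
Zane ∩ Ulla ∩ Idris ∩ Jonas ∩ Gita ∩ Ben ∩ Pablo: 08:15-08:45, 11:15-12:30, 16:15-17:15.
Summing the common windows: 30 + 75 + 60 = 165 minutes.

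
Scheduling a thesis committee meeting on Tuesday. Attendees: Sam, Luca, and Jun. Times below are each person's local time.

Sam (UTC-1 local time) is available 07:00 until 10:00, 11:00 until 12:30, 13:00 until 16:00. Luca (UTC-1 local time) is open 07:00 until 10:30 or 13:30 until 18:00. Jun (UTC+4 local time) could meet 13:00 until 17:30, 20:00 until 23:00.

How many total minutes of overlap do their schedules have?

180

Sam in UTC: 08:00-11:00, 12:00-13:30, 14:00-17:00 (add 1h to convert from UTC-1).
Luca in UTC: 08:00-11:30, 14:30-19:00 (add 1h to convert from UTC-1).
Jun in UTC: 09:00-13:30, 16:00-19:00 (subtract 4h to convert from UTC+4).
Sam ∩ Luca: 08:00-11:00, 14:30-17:00.
Sam ∩ Luca ∩ Jun: 09:00-11:00, 16:00-17:00.
Those are the intersection windows.
Summing the common windows: 120 + 60 = 180 minutes.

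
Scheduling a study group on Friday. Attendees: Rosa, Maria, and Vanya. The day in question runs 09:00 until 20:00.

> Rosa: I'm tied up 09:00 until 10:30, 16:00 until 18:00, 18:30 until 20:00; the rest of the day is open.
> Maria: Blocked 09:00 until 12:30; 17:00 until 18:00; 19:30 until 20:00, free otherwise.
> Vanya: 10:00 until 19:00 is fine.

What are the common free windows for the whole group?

Rosa free: 10:30-16:00, 18:00-18:30 (invert busy blocks within the working day).
Maria free: 12:30-17:00, 18:00-19:30 (invert busy blocks within the working day).
Vanya free: 10:00-19:00.
Rosa ∩ Maria: 12:30-16:00, 18:00-18:30.
Rosa ∩ Maria ∩ Vanya: 12:30-16:00, 18:00-18:30.

12:30-16:00, 18:00-18:30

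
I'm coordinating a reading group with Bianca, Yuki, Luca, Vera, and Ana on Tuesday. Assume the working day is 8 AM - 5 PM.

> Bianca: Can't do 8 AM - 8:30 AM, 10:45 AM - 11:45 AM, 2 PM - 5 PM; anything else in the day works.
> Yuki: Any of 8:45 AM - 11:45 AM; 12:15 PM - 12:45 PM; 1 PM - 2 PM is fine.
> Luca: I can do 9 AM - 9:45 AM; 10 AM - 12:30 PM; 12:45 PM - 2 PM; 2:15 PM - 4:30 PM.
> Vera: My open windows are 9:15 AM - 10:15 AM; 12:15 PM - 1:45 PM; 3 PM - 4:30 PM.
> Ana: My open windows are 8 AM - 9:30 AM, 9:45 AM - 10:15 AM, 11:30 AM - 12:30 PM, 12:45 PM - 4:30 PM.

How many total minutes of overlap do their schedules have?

90

Bianca free: 08:30-10:45, 11:45-14:00 (invert busy blocks within the working day).
Yuki free: 08:45-11:45, 12:15-12:45, 13:00-14:00.
Luca free: 09:00-09:45, 10:00-12:30, 12:45-14:00, 14:15-16:30.
Vera free: 09:15-10:15, 12:15-13:45, 15:00-16:30.
Ana free: 08:00-09:30, 09:45-10:15, 11:30-12:30, 12:45-16:30.
Bianca ∩ Yuki: 08:45-10:45, 12:15-12:45, 13:00-14:00.
Bianca ∩ Yuki ∩ Luca: 09:00-09:45, 10:00-10:45, 12:15-12:30, 13:00-14:00.
Bianca ∩ Yuki ∩ Luca ∩ Vera: 09:15-09:45, 10:00-10:15, 12:15-12:30, 13:00-13:45.
Bianca ∩ Yuki ∩ Luca ∩ Vera ∩ Ana: 09:15-09:30, 10:00-10:15, 12:15-12:30, 13:00-13:45.
Summing the common windows: 15 + 15 + 15 + 45 = 90 minutes.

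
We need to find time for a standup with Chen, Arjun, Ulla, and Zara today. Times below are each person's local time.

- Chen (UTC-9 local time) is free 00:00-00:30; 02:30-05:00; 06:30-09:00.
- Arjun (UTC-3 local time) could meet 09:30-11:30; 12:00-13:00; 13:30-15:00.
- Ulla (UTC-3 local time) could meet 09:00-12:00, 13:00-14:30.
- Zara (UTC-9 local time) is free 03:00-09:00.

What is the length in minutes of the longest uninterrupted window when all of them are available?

Chen in UTC: 09:00-09:30, 11:30-14:00, 15:30-18:00 (add 9h to convert from UTC-9).
Arjun in UTC: 12:30-14:30, 15:00-16:00, 16:30-18:00 (add 3h to convert from UTC-3).
Ulla in UTC: 12:00-15:00, 16:00-17:30 (add 3h to convert from UTC-3).
Zara in UTC: 12:00-18:00 (add 9h to convert from UTC-9).
Chen ∩ Arjun: 12:30-14:00, 15:30-16:00, 16:30-18:00.
Chen ∩ Arjun ∩ Ulla: 12:30-14:00, 16:30-17:30.
Chen ∩ Arjun ∩ Ulla ∩ Zara: 12:30-14:00, 16:30-17:30.
So the common availability across everyone is 12:30-14:00, 16:30-17:30.
The longest is 12:30-14:00 at 90 minutes.

90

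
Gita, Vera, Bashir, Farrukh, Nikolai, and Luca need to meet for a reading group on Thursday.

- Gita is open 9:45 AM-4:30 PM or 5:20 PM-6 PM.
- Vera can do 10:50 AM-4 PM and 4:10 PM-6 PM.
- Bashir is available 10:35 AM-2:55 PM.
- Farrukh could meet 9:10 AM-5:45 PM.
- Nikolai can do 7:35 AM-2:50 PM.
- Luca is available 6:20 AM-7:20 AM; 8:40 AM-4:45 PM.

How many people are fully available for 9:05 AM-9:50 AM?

Nikolai and Luca can make the full 09:05-09:50 slot — that's 2.

2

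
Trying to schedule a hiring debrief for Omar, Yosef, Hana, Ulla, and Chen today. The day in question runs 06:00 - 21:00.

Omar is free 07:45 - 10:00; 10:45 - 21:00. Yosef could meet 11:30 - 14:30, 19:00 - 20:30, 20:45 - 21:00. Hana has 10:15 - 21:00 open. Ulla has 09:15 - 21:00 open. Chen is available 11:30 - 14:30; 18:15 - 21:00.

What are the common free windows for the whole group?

Omar ∩ Yosef: 11:30-14:30, 19:00-20:30, 20:45-21:00.
Omar ∩ Yosef ∩ Hana: 11:30-14:30, 19:00-20:30, 20:45-21:00.
Omar ∩ Yosef ∩ Hana ∩ Ulla: 11:30-14:30, 19:00-20:30, 20:45-21:00.
Omar ∩ Yosef ∩ Hana ∩ Ulla ∩ Chen: 11:30-14:30, 19:00-20:30, 20:45-21:00.

11:30-14:30, 19:00-20:30, 20:45-21:00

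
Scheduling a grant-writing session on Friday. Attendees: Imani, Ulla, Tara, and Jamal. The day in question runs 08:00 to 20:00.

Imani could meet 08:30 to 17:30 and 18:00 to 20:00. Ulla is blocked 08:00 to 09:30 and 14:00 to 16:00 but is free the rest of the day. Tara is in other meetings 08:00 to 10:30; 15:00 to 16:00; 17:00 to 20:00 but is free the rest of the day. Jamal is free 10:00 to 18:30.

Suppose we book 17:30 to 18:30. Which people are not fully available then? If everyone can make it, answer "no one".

Imani, Tara

Imani free: 08:30-17:30, 18:00-20:00.
Ulla free: 09:30-14:00, 16:00-20:00 (invert busy blocks within the working day).
Tara free: 10:30-15:00, 16:00-17:00 (invert busy blocks within the working day).
Jamal free: 10:00-18:30.
Imani: not fully free for 17:30-18:30. Ulla: free for 17:30-18:30. Tara: not fully free for 17:30-18:30. Jamal: free for 17:30-18:30.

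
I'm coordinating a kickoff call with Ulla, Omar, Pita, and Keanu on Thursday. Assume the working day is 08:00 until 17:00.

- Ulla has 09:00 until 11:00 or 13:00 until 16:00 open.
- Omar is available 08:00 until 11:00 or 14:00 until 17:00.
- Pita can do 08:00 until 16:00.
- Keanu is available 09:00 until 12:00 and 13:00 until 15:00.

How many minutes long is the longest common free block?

Ulla ∩ Omar: 09:00-11:00, 14:00-16:00.
Ulla ∩ Omar ∩ Pita: 09:00-11:00, 14:00-16:00.
Ulla ∩ Omar ∩ Pita ∩ Keanu: 09:00-11:00, 14:00-15:00.
The longest is 09:00-11:00 at 120 minutes.

120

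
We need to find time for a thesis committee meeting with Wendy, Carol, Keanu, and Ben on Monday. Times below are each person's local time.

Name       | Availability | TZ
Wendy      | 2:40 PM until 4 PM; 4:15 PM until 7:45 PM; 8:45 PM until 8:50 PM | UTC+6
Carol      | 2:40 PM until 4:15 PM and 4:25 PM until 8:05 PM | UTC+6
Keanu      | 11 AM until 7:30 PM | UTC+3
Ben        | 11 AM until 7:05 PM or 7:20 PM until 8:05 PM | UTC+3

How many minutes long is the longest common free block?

Wendy in UTC: 08:40-10:00, 10:15-13:45, 14:45-14:50 (subtract 6h to convert from UTC+6).
Carol in UTC: 08:40-10:15, 10:25-14:05 (subtract 6h to convert from UTC+6).
Keanu in UTC: 08:00-16:30 (subtract 3h to convert from UTC+3).
Ben in UTC: 08:00-16:05, 16:20-17:05 (subtract 3h to convert from UTC+3).
Wendy ∩ Carol: 08:40-10:00, 10:25-13:45.
Wendy ∩ Carol ∩ Keanu: 08:40-10:00, 10:25-13:45.
Wendy ∩ Carol ∩ Keanu ∩ Ben: 08:40-10:00, 10:25-13:45.
Those are the intersection windows.
The longest is 10:25-13:45 at 200 minutes.

200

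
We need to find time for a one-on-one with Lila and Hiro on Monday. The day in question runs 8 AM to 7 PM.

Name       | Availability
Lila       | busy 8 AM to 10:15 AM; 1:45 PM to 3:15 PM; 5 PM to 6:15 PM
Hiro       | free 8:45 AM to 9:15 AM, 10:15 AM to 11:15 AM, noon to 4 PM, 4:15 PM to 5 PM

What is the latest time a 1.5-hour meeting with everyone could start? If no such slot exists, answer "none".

Lila free: 10:15-13:45, 15:15-17:00, 18:15-19:00 (invert busy blocks within the working day).
Hiro free: 08:45-09:15, 10:15-11:15, 12:00-16:00, 16:15-17:00.
Lila ∩ Hiro: 10:15-11:15, 12:00-13:45, 15:15-16:00, 16:15-17:00.
The last common window of at least 90 minutes is 12:00-13:45; a 90-minute meeting can start as late as 12:15 and still end by 13:45.

12:15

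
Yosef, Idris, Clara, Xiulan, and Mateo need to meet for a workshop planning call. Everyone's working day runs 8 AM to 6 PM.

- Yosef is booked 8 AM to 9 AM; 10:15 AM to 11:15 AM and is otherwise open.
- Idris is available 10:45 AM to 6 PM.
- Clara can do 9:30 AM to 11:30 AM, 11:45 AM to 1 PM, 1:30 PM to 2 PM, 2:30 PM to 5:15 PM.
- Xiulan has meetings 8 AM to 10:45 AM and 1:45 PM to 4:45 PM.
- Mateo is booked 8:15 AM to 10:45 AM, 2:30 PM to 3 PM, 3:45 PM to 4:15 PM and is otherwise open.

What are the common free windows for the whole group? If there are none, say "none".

11:15-11:30, 11:45-13:00, 13:30-13:45, 16:45-17:15

Yosef free: 09:00-10:15, 11:15-18:00 (invert busy blocks within the working day).
Idris free: 10:45-18:00.
Clara free: 09:30-11:30, 11:45-13:00, 13:30-14:00, 14:30-17:15.
Xiulan free: 10:45-13:45, 16:45-18:00 (invert busy blocks within the working day).
Mateo free: 08:00-08:15, 10:45-14:30, 15:00-15:45, 16:15-18:00 (invert busy blocks within the working day).
Yosef ∩ Idris: 11:15-18:00.
Yosef ∩ Idris ∩ Clara: 11:15-11:30, 11:45-13:00, 13:30-14:00, 14:30-17:15.
Yosef ∩ Idris ∩ Clara ∩ Xiulan: 11:15-11:30, 11:45-13:00, 13:30-13:45, 16:45-17:15.
Yosef ∩ Idris ∩ Clara ∩ Xiulan ∩ Mateo: 11:15-11:30, 11:45-13:00, 13:30-13:45, 16:45-17:15.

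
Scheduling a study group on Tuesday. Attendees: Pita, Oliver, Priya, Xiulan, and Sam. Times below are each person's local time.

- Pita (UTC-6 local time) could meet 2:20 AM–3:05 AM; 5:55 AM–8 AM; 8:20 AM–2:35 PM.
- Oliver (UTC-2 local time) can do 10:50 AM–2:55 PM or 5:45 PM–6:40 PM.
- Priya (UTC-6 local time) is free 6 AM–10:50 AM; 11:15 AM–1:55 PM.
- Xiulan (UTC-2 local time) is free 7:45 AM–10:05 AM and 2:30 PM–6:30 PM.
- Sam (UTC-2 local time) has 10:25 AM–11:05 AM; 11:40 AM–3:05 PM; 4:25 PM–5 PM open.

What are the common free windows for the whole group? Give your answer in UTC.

Pita in UTC: 08:20-09:05, 11:55-14:00, 14:20-20:35 (add 6h to convert from UTC-6).
Oliver in UTC: 12:50-16:55, 19:45-20:40 (add 2h to convert from UTC-2).
Priya in UTC: 12:00-16:50, 17:15-19:55 (add 6h to convert from UTC-6).
Xiulan in UTC: 09:45-12:05, 16:30-20:30 (add 2h to convert from UTC-2).
Sam in UTC: 12:25-13:05, 13:40-17:05, 18:25-19:00 (add 2h to convert from UTC-2).
Pita ∩ Oliver: 12:50-14:00, 14:20-16:55, 19:45-20:35.
Pita ∩ Oliver ∩ Priya: 12:50-14:00, 14:20-16:50, 19:45-19:55.
Pita ∩ Oliver ∩ Priya ∩ Xiulan: 16:30-16:50, 19:45-19:55.
Pita ∩ Oliver ∩ Priya ∩ Xiulan ∩ Sam: 16:30-16:50.
So the common availability across everyone is 16:30-16:50.

16:30-16:50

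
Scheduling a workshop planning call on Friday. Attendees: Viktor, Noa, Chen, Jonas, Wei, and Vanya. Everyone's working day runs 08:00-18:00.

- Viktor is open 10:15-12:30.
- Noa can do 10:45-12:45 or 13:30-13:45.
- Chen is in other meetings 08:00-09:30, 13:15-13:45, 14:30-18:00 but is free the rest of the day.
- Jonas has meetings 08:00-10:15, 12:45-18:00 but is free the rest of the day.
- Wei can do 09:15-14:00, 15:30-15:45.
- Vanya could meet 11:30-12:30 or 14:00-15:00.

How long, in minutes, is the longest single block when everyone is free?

Viktor free: 10:15-12:30.
Noa free: 10:45-12:45, 13:30-13:45.
Chen free: 09:30-13:15, 13:45-14:30 (invert busy blocks within the working day).
Jonas free: 10:15-12:45 (invert busy blocks within the working day).
Wei free: 09:15-14:00, 15:30-15:45.
Vanya free: 11:30-12:30, 14:00-15:00.
Viktor ∩ Noa: 10:45-12:30.
Viktor ∩ Noa ∩ Chen: 10:45-12:30.
Viktor ∩ Noa ∩ Chen ∩ Jonas: 10:45-12:30.
Viktor ∩ Noa ∩ Chen ∩ Jonas ∩ Wei: 10:45-12:30.
Viktor ∩ Noa ∩ Chen ∩ Jonas ∩ Wei ∩ Vanya: 11:30-12:30.
The longest is 11:30-12:30 at 60 minutes.

60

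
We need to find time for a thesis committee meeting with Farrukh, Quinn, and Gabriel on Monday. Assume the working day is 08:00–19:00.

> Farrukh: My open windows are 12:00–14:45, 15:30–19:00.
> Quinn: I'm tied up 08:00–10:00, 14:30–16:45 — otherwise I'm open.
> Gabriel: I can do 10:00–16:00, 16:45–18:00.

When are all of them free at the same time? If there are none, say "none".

12:00-14:30, 16:45-18:00

Farrukh free: 12:00-14:45, 15:30-19:00.
Quinn free: 10:00-14:30, 16:45-19:00 (invert busy blocks within the working day).
Gabriel free: 10:00-16:00, 16:45-18:00.
Farrukh ∩ Quinn: 12:00-14:30, 16:45-19:00.
Farrukh ∩ Quinn ∩ Gabriel: 12:00-14:30, 16:45-18:00.
So the common availability across everyone is 12:00-14:30, 16:45-18:00.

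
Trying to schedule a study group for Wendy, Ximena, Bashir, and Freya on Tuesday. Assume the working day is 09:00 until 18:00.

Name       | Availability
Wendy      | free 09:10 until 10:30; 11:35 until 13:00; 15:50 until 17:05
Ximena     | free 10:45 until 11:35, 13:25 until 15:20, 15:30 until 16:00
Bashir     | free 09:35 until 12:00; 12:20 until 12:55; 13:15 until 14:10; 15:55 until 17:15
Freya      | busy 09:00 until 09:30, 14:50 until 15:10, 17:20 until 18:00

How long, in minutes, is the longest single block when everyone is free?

5

Wendy free: 09:10-10:30, 11:35-13:00, 15:50-17:05.
Ximena free: 10:45-11:35, 13:25-15:20, 15:30-16:00.
Bashir free: 09:35-12:00, 12:20-12:55, 13:15-14:10, 15:55-17:15.
Freya free: 09:30-14:50, 15:10-17:20 (invert busy blocks within the working day).
Wendy ∩ Ximena: 15:50-16:00.
Wendy ∩ Ximena ∩ Bashir: 15:55-16:00.
Wendy ∩ Ximena ∩ Bashir ∩ Freya: 15:55-16:00.
The longest is 15:55-16:00 at 5 minutes.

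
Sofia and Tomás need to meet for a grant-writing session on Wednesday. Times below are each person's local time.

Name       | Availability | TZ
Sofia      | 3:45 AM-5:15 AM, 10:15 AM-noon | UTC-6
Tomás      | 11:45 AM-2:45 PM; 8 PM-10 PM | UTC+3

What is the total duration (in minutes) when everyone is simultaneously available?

150

Sofia in UTC: 09:45-11:15, 16:15-18:00 (add 6h to convert from UTC-6).
Tomás in UTC: 08:45-11:45, 17:00-19:00 (subtract 3h to convert from UTC+3).
Sofia ∩ Tomás: 09:45-11:15, 17:00-18:00.
Summing the common windows: 90 + 60 = 150 minutes.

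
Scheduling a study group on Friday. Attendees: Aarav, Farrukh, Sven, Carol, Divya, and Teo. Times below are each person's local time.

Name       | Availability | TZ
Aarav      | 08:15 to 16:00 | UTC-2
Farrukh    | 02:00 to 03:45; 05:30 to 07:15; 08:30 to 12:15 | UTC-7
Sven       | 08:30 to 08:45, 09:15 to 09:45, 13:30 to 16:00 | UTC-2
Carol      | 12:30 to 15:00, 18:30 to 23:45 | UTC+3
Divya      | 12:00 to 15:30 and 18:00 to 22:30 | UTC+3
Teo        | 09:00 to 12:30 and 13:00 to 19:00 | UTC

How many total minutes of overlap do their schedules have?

Aarav in UTC: 10:15-18:00 (add 2h to convert from UTC-2).
Farrukh in UTC: 09:00-10:45, 12:30-14:15, 15:30-19:15 (add 7h to convert from UTC-7).
Sven in UTC: 10:30-10:45, 11:15-11:45, 15:30-18:00 (add 2h to convert from UTC-2).
Carol in UTC: 09:30-12:00, 15:30-20:45 (subtract 3h to convert from UTC+3).
Divya in UTC: 09:00-12:30, 15:00-19:30 (subtract 3h to convert from UTC+3).
Teo in UTC: 09:00-12:30, 13:00-19:00.
Aarav ∩ Farrukh: 10:15-10:45, 12:30-14:15, 15:30-18:00.
Aarav ∩ Farrukh ∩ Sven: 10:30-10:45, 15:30-18:00.
Aarav ∩ Farrukh ∩ Sven ∩ Carol: 10:30-10:45, 15:30-18:00.
Aarav ∩ Farrukh ∩ Sven ∩ Carol ∩ Divya: 10:30-10:45, 15:30-18:00.
Aarav ∩ Farrukh ∩ Sven ∩ Carol ∩ Divya ∩ Teo: 10:30-10:45, 15:30-18:00.
Those are the intersection windows.
Summing the common windows: 15 + 150 = 165 minutes.

165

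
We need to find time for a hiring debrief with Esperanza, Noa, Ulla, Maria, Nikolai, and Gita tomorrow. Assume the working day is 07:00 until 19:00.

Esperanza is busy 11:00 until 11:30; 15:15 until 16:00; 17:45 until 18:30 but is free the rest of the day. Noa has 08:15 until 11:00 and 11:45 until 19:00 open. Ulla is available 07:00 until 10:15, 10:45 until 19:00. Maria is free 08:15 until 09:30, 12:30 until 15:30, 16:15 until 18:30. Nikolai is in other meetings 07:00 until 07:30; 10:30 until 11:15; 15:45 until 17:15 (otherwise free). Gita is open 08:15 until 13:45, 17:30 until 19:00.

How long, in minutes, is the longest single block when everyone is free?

Esperanza free: 07:00-11:00, 11:30-15:15, 16:00-17:45, 18:30-19:00 (invert busy blocks within the working day).
Noa free: 08:15-11:00, 11:45-19:00.
Ulla free: 07:00-10:15, 10:45-19:00.
Maria free: 08:15-09:30, 12:30-15:30, 16:15-18:30.
Nikolai free: 07:30-10:30, 11:15-15:45, 17:15-19:00 (invert busy blocks within the working day).
Gita free: 08:15-13:45, 17:30-19:00.
Esperanza ∩ Noa: 08:15-11:00, 11:45-15:15, 16:00-17:45, 18:30-19:00.
Esperanza ∩ Noa ∩ Ulla: 08:15-10:15, 10:45-11:00, 11:45-15:15, 16:00-17:45, 18:30-19:00.
Esperanza ∩ Noa ∩ Ulla ∩ Maria: 08:15-09:30, 12:30-15:15, 16:15-17:45.
Esperanza ∩ Noa ∩ Ulla ∩ Maria ∩ Nikolai: 08:15-09:30, 12:30-15:15, 17:15-17:45.
Esperanza ∩ Noa ∩ Ulla ∩ Maria ∩ Nikolai ∩ Gita: 08:15-09:30, 12:30-13:45, 17:30-17:45.
The longest is 08:15-09:30 at 75 minutes.

75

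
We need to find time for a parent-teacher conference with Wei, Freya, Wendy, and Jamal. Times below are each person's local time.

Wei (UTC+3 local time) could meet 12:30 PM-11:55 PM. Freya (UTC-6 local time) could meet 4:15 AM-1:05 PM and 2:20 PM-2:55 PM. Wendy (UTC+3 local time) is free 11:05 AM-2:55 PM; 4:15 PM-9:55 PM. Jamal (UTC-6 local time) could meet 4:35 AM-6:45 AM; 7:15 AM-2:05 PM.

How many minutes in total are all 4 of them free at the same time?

Wei in UTC: 09:30-20:55 (subtract 3h to convert from UTC+3).
Freya in UTC: 10:15-19:05, 20:20-20:55 (add 6h to convert from UTC-6).
Wendy in UTC: 08:05-11:55, 13:15-18:55 (subtract 3h to convert from UTC+3).
Jamal in UTC: 10:35-12:45, 13:15-20:05 (add 6h to convert from UTC-6).
Wei ∩ Freya: 10:15-19:05, 20:20-20:55.
Wei ∩ Freya ∩ Wendy: 10:15-11:55, 13:15-18:55.
Wei ∩ Freya ∩ Wendy ∩ Jamal: 10:35-11:55, 13:15-18:55.
Summing the common windows: 80 + 340 = 420 minutes.

420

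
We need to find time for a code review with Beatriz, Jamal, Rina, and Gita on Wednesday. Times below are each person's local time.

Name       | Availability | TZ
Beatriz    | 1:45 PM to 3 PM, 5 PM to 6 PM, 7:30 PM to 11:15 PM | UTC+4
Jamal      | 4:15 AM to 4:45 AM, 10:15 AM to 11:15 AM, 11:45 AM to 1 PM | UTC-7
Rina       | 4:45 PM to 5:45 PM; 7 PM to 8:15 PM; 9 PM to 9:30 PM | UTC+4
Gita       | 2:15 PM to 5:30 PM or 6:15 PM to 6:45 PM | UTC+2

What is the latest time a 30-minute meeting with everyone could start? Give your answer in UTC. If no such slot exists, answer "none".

none

Beatriz in UTC: 09:45-11:00, 13:00-14:00, 15:30-19:15 (subtract 4h to convert from UTC+4).
Jamal in UTC: 11:15-11:45, 17:15-18:15, 18:45-20:00 (add 7h to convert from UTC-7).
Rina in UTC: 12:45-13:45, 15:00-16:15, 17:00-17:30 (subtract 4h to convert from UTC+4).
Gita in UTC: 12:15-15:30, 16:15-16:45 (subtract 2h to convert from UTC+2).
Beatriz ∩ Jamal: 17:15-18:15, 18:45-19:15.
Beatriz ∩ Jamal ∩ Rina: 17:15-17:30.
Beatriz ∩ Jamal ∩ Rina ∩ Gita: ∅.
There is no time when everyone is free.
No common window is at least 30 minutes long.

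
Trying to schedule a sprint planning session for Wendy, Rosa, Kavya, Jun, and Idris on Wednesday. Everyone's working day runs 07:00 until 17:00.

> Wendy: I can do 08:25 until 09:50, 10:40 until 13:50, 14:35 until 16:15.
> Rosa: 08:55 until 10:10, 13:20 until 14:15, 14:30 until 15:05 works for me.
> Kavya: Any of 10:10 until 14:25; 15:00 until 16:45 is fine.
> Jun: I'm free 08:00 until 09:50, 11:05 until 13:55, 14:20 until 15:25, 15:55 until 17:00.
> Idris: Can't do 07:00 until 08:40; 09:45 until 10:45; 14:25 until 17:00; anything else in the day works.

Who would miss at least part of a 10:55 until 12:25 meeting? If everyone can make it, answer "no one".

Wendy free: 08:25-09:50, 10:40-13:50, 14:35-16:15.
Rosa free: 08:55-10:10, 13:20-14:15, 14:30-15:05.
Kavya free: 10:10-14:25, 15:00-16:45.
Jun free: 08:00-09:50, 11:05-13:55, 14:20-15:25, 15:55-17:00.
Idris free: 08:40-09:45, 10:45-14:25 (invert busy blocks within the working day).
Wendy: free for 10:55-12:25. Rosa: not fully free for 10:55-12:25. Kavya: free for 10:55-12:25. Jun: not fully free for 10:55-12:25. Idris: free for 10:55-12:25.

Jun, Rosa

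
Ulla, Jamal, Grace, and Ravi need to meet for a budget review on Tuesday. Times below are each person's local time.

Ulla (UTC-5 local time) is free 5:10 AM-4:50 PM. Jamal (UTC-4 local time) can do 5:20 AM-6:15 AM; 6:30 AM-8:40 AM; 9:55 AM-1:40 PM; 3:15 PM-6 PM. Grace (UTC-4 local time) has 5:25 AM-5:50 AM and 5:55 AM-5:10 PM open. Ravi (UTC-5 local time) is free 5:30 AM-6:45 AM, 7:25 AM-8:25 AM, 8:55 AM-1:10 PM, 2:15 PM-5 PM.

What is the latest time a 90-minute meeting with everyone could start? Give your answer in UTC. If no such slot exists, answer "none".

Ulla in UTC: 10:10-21:50 (add 5h to convert from UTC-5).
Jamal in UTC: 09:20-10:15, 10:30-12:40, 13:55-17:40, 19:15-22:00 (add 4h to convert from UTC-4).
Grace in UTC: 09:25-09:50, 09:55-21:10 (add 4h to convert from UTC-4).
Ravi in UTC: 10:30-11:45, 12:25-13:25, 13:55-18:10, 19:15-22:00 (add 5h to convert from UTC-5).
Ulla ∩ Jamal: 10:10-10:15, 10:30-12:40, 13:55-17:40, 19:15-21:50.
Ulla ∩ Jamal ∩ Grace: 10:10-10:15, 10:30-12:40, 13:55-17:40, 19:15-21:10.
Ulla ∩ Jamal ∩ Grace ∩ Ravi: 10:30-11:45, 12:25-12:40, 13:55-17:40, 19:15-21:10.
So the common availability across everyone is 10:30-11:45, 12:25-12:40, 13:55-17:40, 19:15-21:10.
The last common window of at least 90 minutes is 19:15-21:10; a 90-minute meeting can start as late as 19:40 and still end by 21:10.

19:40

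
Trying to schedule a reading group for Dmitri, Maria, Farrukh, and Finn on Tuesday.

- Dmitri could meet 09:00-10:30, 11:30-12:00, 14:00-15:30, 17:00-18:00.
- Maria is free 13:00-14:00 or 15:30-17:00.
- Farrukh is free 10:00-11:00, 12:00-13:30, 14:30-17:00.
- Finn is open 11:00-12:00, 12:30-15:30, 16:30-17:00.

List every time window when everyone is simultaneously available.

none

Dmitri ∩ Maria: ∅.
Dmitri ∩ Maria ∩ Farrukh: ∅.
Dmitri ∩ Maria ∩ Farrukh ∩ Finn: ∅.
There is no time when everyone is free.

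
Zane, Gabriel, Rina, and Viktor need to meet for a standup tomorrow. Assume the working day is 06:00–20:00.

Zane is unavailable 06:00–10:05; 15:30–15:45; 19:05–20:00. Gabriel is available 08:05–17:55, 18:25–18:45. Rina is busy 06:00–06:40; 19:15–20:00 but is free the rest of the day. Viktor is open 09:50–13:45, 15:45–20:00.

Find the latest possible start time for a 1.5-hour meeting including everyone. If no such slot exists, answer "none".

Zane free: 10:05-15:30, 15:45-19:05 (invert busy blocks within the working day).
Gabriel free: 08:05-17:55, 18:25-18:45.
Rina free: 06:40-19:15 (invert busy blocks within the working day).
Viktor free: 09:50-13:45, 15:45-20:00.
Zane ∩ Gabriel: 10:05-15:30, 15:45-17:55, 18:25-18:45.
Zane ∩ Gabriel ∩ Rina: 10:05-15:30, 15:45-17:55, 18:25-18:45.
Zane ∩ Gabriel ∩ Rina ∩ Viktor: 10:05-13:45, 15:45-17:55, 18:25-18:45.
The last common window of at least 90 minutes is 15:45-17:55; a 90-minute meeting can start as late as 16:25 and still end by 17:55.

16:25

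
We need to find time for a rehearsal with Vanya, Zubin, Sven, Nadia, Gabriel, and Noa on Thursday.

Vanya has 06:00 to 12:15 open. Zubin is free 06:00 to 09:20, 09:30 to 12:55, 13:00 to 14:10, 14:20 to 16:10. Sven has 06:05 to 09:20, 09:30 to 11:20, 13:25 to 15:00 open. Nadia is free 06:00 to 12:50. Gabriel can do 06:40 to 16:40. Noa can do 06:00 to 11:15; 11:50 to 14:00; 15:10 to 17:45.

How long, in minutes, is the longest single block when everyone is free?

Vanya ∩ Zubin: 06:00-09:20, 09:30-12:15.
Vanya ∩ Zubin ∩ Sven: 06:05-09:20, 09:30-11:20.
Vanya ∩ Zubin ∩ Sven ∩ Nadia: 06:05-09:20, 09:30-11:20.
Vanya ∩ Zubin ∩ Sven ∩ Nadia ∩ Gabriel: 06:40-09:20, 09:30-11:20.
Vanya ∩ Zubin ∩ Sven ∩ Nadia ∩ Gabriel ∩ Noa: 06:40-09:20, 09:30-11:15.
The longest is 06:40-09:20 at 160 minutes.

160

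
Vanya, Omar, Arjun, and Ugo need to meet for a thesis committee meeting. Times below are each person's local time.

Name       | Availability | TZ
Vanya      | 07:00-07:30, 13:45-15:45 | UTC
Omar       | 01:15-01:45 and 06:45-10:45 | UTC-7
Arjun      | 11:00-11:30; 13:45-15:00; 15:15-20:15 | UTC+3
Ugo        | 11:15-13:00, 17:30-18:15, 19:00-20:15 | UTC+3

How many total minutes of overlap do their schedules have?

45

Vanya in UTC: 07:00-07:30, 13:45-15:45.
Omar in UTC: 08:15-08:45, 13:45-17:45 (add 7h to convert from UTC-7).
Arjun in UTC: 08:00-08:30, 10:45-12:00, 12:15-17:15 (subtract 3h to convert from UTC+3).
Ugo in UTC: 08:15-10:00, 14:30-15:15, 16:00-17:15 (subtract 3h to convert from UTC+3).
Vanya ∩ Omar: 13:45-15:45.
Vanya ∩ Omar ∩ Arjun: 13:45-15:45.
Vanya ∩ Omar ∩ Arjun ∩ Ugo: 14:30-15:15.
That's a single block of 45 minutes.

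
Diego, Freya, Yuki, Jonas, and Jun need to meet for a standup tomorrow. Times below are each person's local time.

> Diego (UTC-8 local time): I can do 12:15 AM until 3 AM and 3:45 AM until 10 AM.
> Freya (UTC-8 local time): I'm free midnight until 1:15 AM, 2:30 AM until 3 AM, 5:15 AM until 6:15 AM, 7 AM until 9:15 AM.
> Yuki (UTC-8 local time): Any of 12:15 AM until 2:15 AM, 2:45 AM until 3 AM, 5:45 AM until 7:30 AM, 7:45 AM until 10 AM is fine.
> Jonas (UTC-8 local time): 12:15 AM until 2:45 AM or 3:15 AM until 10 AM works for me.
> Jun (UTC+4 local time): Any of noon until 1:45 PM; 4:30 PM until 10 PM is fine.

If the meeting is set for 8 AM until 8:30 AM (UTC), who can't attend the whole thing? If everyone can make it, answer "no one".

Diego in UTC: 08:15-11:00, 11:45-18:00 (add 8h to convert from UTC-8).
Freya in UTC: 08:00-09:15, 10:30-11:00, 13:15-14:15, 15:00-17:15 (add 8h to convert from UTC-8).
Yuki in UTC: 08:15-10:15, 10:45-11:00, 13:45-15:30, 15:45-18:00 (add 8h to convert from UTC-8).
Jonas in UTC: 08:15-10:45, 11:15-18:00 (add 8h to convert from UTC-8).
Jun in UTC: 08:00-09:45, 12:30-18:00 (subtract 4h to convert from UTC+4).
Diego: not fully free for 08:00-08:30. Freya: free for 08:00-08:30. Yuki: not fully free for 08:00-08:30. Jonas: not fully free for 08:00-08:30. Jun: free for 08:00-08:30.

Diego, Jonas, Yuki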